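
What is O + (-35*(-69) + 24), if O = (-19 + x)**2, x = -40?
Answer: 5920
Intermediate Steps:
O = 3481 (O = (-19 - 40)**2 = (-59)**2 = 3481)
O + (-35*(-69) + 24) = 3481 + (-35*(-69) + 24) = 3481 + (2415 + 24) = 3481 + 2439 = 5920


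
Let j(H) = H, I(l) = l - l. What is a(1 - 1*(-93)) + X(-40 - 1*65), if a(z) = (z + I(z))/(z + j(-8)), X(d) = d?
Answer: -4468/43 ≈ -103.91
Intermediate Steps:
I(l) = 0
a(z) = z/(-8 + z) (a(z) = (z + 0)/(z - 8) = z/(-8 + z))
a(1 - 1*(-93)) + X(-40 - 1*65) = (1 - 1*(-93))/(-8 + (1 - 1*(-93))) + (-40 - 1*65) = (1 + 93)/(-8 + (1 + 93)) + (-40 - 65) = 94/(-8 + 94) - 105 = 94/86 - 105 = 94*(1/86) - 105 = 47/43 - 105 = -4468/43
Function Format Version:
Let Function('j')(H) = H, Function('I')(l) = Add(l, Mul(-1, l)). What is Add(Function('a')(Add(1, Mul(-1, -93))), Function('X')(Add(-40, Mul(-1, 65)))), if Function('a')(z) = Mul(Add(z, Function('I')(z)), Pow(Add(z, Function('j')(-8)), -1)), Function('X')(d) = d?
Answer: Rational(-4468, 43) ≈ -103.91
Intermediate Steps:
Function('I')(l) = 0
Function('a')(z) = Mul(z, Pow(Add(-8, z), -1)) (Function('a')(z) = Mul(Add(z, 0), Pow(Add(z, -8), -1)) = Mul(z, Pow(Add(-8, z), -1)))
Add(Function('a')(Add(1, Mul(-1, -93))), Function('X')(Add(-40, Mul(-1, 65)))) = Add(Mul(Add(1, Mul(-1, -93)), Pow(Add(-8, Add(1, Mul(-1, -93))), -1)), Add(-40, Mul(-1, 65))) = Add(Mul(Add(1, 93), Pow(Add(-8, Add(1, 93)), -1)), Add(-40, -65)) = Add(Mul(94, Pow(Add(-8, 94), -1)), -105) = Add(Mul(94, Pow(86, -1)), -105) = Add(Mul(94, Rational(1, 86)), -105) = Add(Rational(47, 43), -105) = Rational(-4468, 43)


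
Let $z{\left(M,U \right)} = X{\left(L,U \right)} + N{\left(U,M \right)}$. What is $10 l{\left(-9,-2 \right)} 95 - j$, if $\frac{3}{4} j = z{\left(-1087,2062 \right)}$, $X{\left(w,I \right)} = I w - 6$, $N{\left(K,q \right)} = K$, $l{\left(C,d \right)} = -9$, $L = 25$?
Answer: $- \frac{240074}{3} \approx -80025.0$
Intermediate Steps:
$X{\left(w,I \right)} = -6 + I w$
$z{\left(M,U \right)} = -6 + 26 U$ ($z{\left(M,U \right)} = \left(-6 + U 25\right) + U = \left(-6 + 25 U\right) + U = -6 + 26 U$)
$j = \frac{214424}{3}$ ($j = \frac{4 \left(-6 + 26 \cdot 2062\right)}{3} = \frac{4 \left(-6 + 53612\right)}{3} = \frac{4}{3} \cdot 53606 = \frac{214424}{3} \approx 71475.0$)
$10 l{\left(-9,-2 \right)} 95 - j = 10 \left(-9\right) 95 - \frac{214424}{3} = \left(-90\right) 95 - \frac{214424}{3} = -8550 - \frac{214424}{3} = - \frac{240074}{3}$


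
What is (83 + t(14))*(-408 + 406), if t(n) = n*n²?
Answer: -5654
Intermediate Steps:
t(n) = n³
(83 + t(14))*(-408 + 406) = (83 + 14³)*(-408 + 406) = (83 + 2744)*(-2) = 2827*(-2) = -5654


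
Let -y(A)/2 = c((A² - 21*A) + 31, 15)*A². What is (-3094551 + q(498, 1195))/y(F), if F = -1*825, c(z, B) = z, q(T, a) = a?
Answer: 1546678/475063318125 ≈ 3.2557e-6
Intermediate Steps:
F = -825
y(A) = -2*A²*(31 + A² - 21*A) (y(A) = -2*((A² - 21*A) + 31)*A² = -2*(31 + A² - 21*A)*A² = -2*A²*(31 + A² - 21*A))
(-3094551 + q(498, 1195))/y(F) = (-3094551 + 1195)/((2*(-825)²*(-31 - 1*(-825)² + 21*(-825)))) = -3093356*1/(1361250*(-31 - 1*680625 - 17325)) = -3093356*1/(1361250*(-31 - 680625 - 17325)) = -3093356/(2*680625*(-697981)) = -3093356/(-950126636250) = -3093356*(-1/950126636250) = 1546678/475063318125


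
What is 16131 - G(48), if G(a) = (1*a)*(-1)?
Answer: 16179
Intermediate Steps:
G(a) = -a (G(a) = a*(-1) = -a)
16131 - G(48) = 16131 - (-1)*48 = 16131 - 1*(-48) = 16131 + 48 = 16179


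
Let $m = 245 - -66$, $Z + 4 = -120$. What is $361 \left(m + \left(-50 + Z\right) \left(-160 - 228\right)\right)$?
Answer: $24484103$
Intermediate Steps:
$Z = -124$ ($Z = -4 - 120 = -124$)
$m = 311$ ($m = 245 + 66 = 311$)
$361 \left(m + \left(-50 + Z\right) \left(-160 - 228\right)\right) = 361 \left(311 + \left(-50 - 124\right) \left(-160 - 228\right)\right) = 361 \left(311 - -67512\right) = 361 \left(311 + 67512\right) = 361 \cdot 67823 = 24484103$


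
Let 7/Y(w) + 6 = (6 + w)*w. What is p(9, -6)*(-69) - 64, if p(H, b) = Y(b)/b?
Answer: -929/12 ≈ -77.417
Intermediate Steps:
Y(w) = 7/(-6 + w*(6 + w)) (Y(w) = 7/(-6 + (6 + w)*w) = 7/(-6 + w*(6 + w)))
p(H, b) = 7/(b*(-6 + b**2 + 6*b)) (p(H, b) = (7/(-6 + b**2 + 6*b))/b = 7/(b*(-6 + b**2 + 6*b)))
p(9, -6)*(-69) - 64 = (7/(-6*(-6 + (-6)**2 + 6*(-6))))*(-69) - 64 = (7*(-1/6)/(-6 + 36 - 36))*(-69) - 64 = (7*(-1/6)/(-6))*(-69) - 64 = (7*(-1/6)*(-1/6))*(-69) - 64 = (7/36)*(-69) - 64 = -161/12 - 64 = -929/12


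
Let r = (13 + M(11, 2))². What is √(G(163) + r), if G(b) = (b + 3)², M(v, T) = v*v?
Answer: 2*√11378 ≈ 213.34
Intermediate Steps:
M(v, T) = v²
G(b) = (3 + b)²
r = 17956 (r = (13 + 11²)² = (13 + 121)² = 134² = 17956)
√(G(163) + r) = √((3 + 163)² + 17956) = √(166² + 17956) = √(27556 + 17956) = √45512 = 2*√11378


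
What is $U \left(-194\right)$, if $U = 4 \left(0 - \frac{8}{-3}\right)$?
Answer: $- \frac{6208}{3} \approx -2069.3$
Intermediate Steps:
$U = \frac{32}{3}$ ($U = 4 \left(0 - - \frac{8}{3}\right) = 4 \left(0 + \frac{8}{3}\right) = 4 \cdot \frac{8}{3} = \frac{32}{3} \approx 10.667$)
$U \left(-194\right) = \frac{32}{3} \left(-194\right) = - \frac{6208}{3}$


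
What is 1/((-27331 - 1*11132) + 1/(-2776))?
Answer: -2776/106773289 ≈ -2.5999e-5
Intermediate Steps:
1/((-27331 - 1*11132) + 1/(-2776)) = 1/((-27331 - 11132) - 1/2776) = 1/(-38463 - 1/2776) = 1/(-106773289/2776) = -2776/106773289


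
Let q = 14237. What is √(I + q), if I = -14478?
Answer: I*√241 ≈ 15.524*I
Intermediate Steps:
√(I + q) = √(-14478 + 14237) = √(-241) = I*√241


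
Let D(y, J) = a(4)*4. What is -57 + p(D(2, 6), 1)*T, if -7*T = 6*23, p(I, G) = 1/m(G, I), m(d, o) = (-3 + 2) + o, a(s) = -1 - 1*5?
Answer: -9837/175 ≈ -56.211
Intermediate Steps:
a(s) = -6 (a(s) = -1 - 5 = -6)
D(y, J) = -24 (D(y, J) = -6*4 = -24)
m(d, o) = -1 + o
p(I, G) = 1/(-1 + I)
T = -138/7 (T = -6*23/7 = -1/7*138 = -138/7 ≈ -19.714)
-57 + p(D(2, 6), 1)*T = -57 - 138/7/(-1 - 24) = -57 - 138/7/(-25) = -57 - 1/25*(-138/7) = -57 + 138/175 = -9837/175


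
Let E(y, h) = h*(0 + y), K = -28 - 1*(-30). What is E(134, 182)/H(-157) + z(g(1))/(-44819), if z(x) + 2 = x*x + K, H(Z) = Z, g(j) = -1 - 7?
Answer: -1093055820/7036583 ≈ -155.34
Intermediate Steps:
g(j) = -8
K = 2 (K = -28 + 30 = 2)
E(y, h) = h*y
z(x) = x**2 (z(x) = -2 + (x*x + 2) = -2 + (x**2 + 2) = -2 + (2 + x**2) = x**2)
E(134, 182)/H(-157) + z(g(1))/(-44819) = (182*134)/(-157) + (-8)**2/(-44819) = 24388*(-1/157) + 64*(-1/44819) = -24388/157 - 64/44819 = -1093055820/7036583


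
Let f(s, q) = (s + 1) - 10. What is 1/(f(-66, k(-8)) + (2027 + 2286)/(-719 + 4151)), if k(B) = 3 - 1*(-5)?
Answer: -3432/253087 ≈ -0.013561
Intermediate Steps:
k(B) = 8 (k(B) = 3 + 5 = 8)
f(s, q) = -9 + s (f(s, q) = (1 + s) - 10 = -9 + s)
1/(f(-66, k(-8)) + (2027 + 2286)/(-719 + 4151)) = 1/((-9 - 66) + (2027 + 2286)/(-719 + 4151)) = 1/(-75 + 4313/3432) = 1/(-253087/3432) = -3432/253087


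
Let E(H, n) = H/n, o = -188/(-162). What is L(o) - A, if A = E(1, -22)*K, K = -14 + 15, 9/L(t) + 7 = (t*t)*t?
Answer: -102335815/63569066 ≈ -1.6098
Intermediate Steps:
o = 94/81 (o = -188*(-1/162) = 94/81 ≈ 1.1605)
L(t) = 9/(-7 + t³) (L(t) = 9/(-7 + (t*t)*t) = 9/(-7 + t²*t) = 9/(-7 + t³))
K = 1
A = -1/22 (A = (1/(-22))*1 = (1*(-1/22))*1 = -1/22*1 = -1/22 ≈ -0.045455)
L(o) - A = 9/(-7 + (94/81)³) - 1*(-1/22) = 9/(-7 + 830584/531441) + 1/22 = 9/(-2889503/531441) + 1/22 = 9*(-531441/2889503) + 1/22 = -4782969/2889503 + 1/22 = -102335815/63569066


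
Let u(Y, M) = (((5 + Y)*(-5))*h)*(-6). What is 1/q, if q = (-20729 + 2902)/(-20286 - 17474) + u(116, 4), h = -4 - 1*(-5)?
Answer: 37760/137086627 ≈ 0.00027545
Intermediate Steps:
h = 1 (h = -4 + 5 = 1)
u(Y, M) = 150 + 30*Y (u(Y, M) = (((5 + Y)*(-5))*1)*(-6) = ((-25 - 5*Y)*1)*(-6) = (-25 - 5*Y)*(-6) = 150 + 30*Y)
q = 137086627/37760 (q = (-20729 + 2902)/(-20286 - 17474) + (150 + 30*116) = -17827/(-37760) + (150 + 3480) = -17827*(-1/37760) + 3630 = 17827/37760 + 3630 = 137086627/37760 ≈ 3630.5)
1/q = 1/(137086627/37760) = 37760/137086627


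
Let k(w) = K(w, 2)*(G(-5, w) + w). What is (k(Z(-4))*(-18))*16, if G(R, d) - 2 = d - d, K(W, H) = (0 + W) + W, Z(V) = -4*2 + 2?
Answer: -13824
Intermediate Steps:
Z(V) = -6 (Z(V) = -8 + 2 = -6)
K(W, H) = 2*W (K(W, H) = W + W = 2*W)
G(R, d) = 2 (G(R, d) = 2 + (d - d) = 2 + 0 = 2)
k(w) = 2*w*(2 + w) (k(w) = (2*w)*(2 + w) = 2*w*(2 + w))
(k(Z(-4))*(-18))*16 = ((2*(-6)*(2 - 6))*(-18))*16 = ((2*(-6)*(-4))*(-18))*16 = (48*(-18))*16 = -864*16 = -13824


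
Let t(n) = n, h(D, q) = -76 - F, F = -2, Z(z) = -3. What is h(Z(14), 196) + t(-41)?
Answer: -115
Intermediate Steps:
h(D, q) = -74 (h(D, q) = -76 - 1*(-2) = -76 + 2 = -74)
h(Z(14), 196) + t(-41) = -74 - 41 = -115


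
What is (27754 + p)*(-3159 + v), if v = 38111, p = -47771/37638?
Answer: 1073804884868/1107 ≈ 9.7001e+8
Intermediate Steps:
p = -47771/37638 (p = -47771*1/37638 = -47771/37638 ≈ -1.2692)
(27754 + p)*(-3159 + v) = (27754 - 47771/37638)*(-3159 + 38111) = (1044557281/37638)*34952 = 1073804884868/1107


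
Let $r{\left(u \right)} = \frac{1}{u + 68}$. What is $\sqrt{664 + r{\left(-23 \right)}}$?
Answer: $\frac{\sqrt{149405}}{15} \approx 25.769$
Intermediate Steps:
$r{\left(u \right)} = \frac{1}{68 + u}$
$\sqrt{664 + r{\left(-23 \right)}} = \sqrt{664 + \frac{1}{68 - 23}} = \sqrt{664 + \frac{1}{45}} = \sqrt{\frac{29881}{45}} = \frac{\sqrt{149405}}{15}$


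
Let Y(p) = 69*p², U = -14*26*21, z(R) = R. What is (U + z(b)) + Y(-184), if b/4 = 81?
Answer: 2328744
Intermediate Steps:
b = 324 (b = 4*81 = 324)
U = -7644 (U = -364*21 = -7644)
(U + z(b)) + Y(-184) = (-7644 + 324) + 69*(-184)² = -7320 + 69*33856 = -7320 + 2336064 = 2328744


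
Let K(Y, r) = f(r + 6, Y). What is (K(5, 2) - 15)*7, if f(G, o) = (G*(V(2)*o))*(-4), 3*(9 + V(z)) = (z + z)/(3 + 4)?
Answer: 29285/3 ≈ 9761.7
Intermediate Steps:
V(z) = -9 + 2*z/21 (V(z) = -9 + ((z + z)/(3 + 4))/3 = -9 + ((2*z)/7)/3 = -9 + ((2*z)*(⅐))/3 = -9 + (2*z/7)/3 = -9 + 2*z/21)
f(G, o) = 740*G*o/21 (f(G, o) = (G*((-9 + (2/21)*2)*o))*(-4) = (G*((-9 + 4/21)*o))*(-4) = (G*(-185*o/21))*(-4) = -185*G*o/21*(-4) = 740*G*o/21)
K(Y, r) = 740*Y*(6 + r)/21 (K(Y, r) = 740*(r + 6)*Y/21 = 740*(6 + r)*Y/21 = 740*Y*(6 + r)/21)
(K(5, 2) - 15)*7 = ((740/21)*5*(6 + 2) - 15)*7 = ((740/21)*5*8 - 15)*7 = (29600/21 - 15)*7 = (29285/21)*7 = 29285/3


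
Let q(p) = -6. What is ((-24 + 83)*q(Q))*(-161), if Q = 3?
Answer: 56994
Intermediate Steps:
((-24 + 83)*q(Q))*(-161) = ((-24 + 83)*(-6))*(-161) = (59*(-6))*(-161) = -354*(-161) = 56994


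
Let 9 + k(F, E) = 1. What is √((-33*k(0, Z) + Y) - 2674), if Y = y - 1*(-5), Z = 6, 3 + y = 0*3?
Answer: 2*I*√602 ≈ 49.071*I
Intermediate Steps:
y = -3 (y = -3 + 0*3 = -3 + 0 = -3)
Y = 2 (Y = -3 - 1*(-5) = -3 + 5 = 2)
k(F, E) = -8 (k(F, E) = -9 + 1 = -8)
√((-33*k(0, Z) + Y) - 2674) = √((-33*(-8) + 2) - 2674) = √((264 + 2) - 2674) = √(266 - 2674) = √(-2408) = 2*I*√602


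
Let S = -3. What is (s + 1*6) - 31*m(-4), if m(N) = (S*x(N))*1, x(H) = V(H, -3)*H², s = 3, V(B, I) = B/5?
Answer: -5907/5 ≈ -1181.4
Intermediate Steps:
V(B, I) = B/5 (V(B, I) = B*(⅕) = B/5)
x(H) = H³/5 (x(H) = (H/5)*H² = H³/5)
m(N) = -3*N³/5 (m(N) = -3*N³/5*1 = -3*N³/5)
(s + 1*6) - 31*m(-4) = (3 + 1*6) - (-93)*(-4)³/5 = (3 + 6) - (-93)*(-64)/5 = 9 - 31*192/5 = 9 - 5952/5 = -5907/5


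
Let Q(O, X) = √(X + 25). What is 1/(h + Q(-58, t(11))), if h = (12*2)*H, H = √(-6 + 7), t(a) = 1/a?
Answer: 22/505 - √759/3030 ≈ 0.034472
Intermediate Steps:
Q(O, X) = √(25 + X)
H = 1 (H = √1 = 1)
h = 24 (h = (12*2)*1 = 24*1 = 24)
1/(h + Q(-58, t(11))) = 1/(24 + √(25 + 1/11)) = 1/(24 + √(276/11)) = 1/(24 + 2*√759/11)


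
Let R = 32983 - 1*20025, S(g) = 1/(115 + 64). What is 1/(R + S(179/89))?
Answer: 179/2319483 ≈ 7.7172e-5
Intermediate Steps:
S(g) = 1/179
R = 12958 (R = 32983 - 20025 = 12958)
1/(R + S(179/89)) = 1/(12958 + 1/179) = 1/(2319483/179) = 179/2319483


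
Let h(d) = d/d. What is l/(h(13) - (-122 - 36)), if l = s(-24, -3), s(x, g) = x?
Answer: -8/53 ≈ -0.15094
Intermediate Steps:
h(d) = 1
l = -24
l/(h(13) - (-122 - 36)) = -24/(1 - (-122 - 36)) = -24/(1 - 1*(-158)) = -24/(1 + 158) = -24/159 = -24*1/159 = -8/53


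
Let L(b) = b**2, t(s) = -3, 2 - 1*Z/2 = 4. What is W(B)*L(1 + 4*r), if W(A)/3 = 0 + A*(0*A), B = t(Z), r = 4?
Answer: 0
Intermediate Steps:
Z = -4 (Z = 4 - 2*4 = 4 - 8 = -4)
B = -3
W(A) = 0 (W(A) = 3*(0 + A*(0*A)) = 3*(0 + A*0) = 3*(0 + 0) = 3*0 = 0)
W(B)*L(1 + 4*r) = 0*(1 + 4*4)**2 = 0*(1 + 16)**2 = 0*17**2 = 0*289 = 0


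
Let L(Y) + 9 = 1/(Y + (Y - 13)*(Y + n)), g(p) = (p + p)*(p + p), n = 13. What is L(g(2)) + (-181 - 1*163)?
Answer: -36358/103 ≈ -352.99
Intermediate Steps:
g(p) = 4*p² (g(p) = (2*p)*(2*p) = 4*p²)
L(Y) = -9 + 1/(Y + (-13 + Y)*(13 + Y)) (L(Y) = -9 + 1/(Y + (Y - 13)*(Y + 13)) = -9 + 1/(Y + (-13 + Y)*(13 + Y)))
L(g(2)) + (-181 - 1*163) = (1522 - 36*2² - 9*(4*2²)²)/(-169 + 4*2² + (4*2²)²) + (-181 - 1*163) = (1522 - 36*4 - 9*(4*4)²)/(-169 + 4*4 + (4*4)²) + (-181 - 163) = (1522 - 9*16 - 9*16²)/(-169 + 16 + 16²) - 344 = (1522 - 144 - 9*256)/(-169 + 16 + 256) - 344 = (1522 - 144 - 2304)/103 - 344 = (1/103)*(-926) - 344 = -926/103 - 344 = -36358/103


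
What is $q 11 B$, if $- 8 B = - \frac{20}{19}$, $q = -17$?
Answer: $- \frac{935}{38} \approx -24.605$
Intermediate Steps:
$B = \frac{5}{38}$ ($B = - \frac{\left(-20\right) \frac{1}{19}}{8} = \left(- \frac{1}{8}\right) \left(- \frac{20}{19}\right) = \frac{5}{38} \approx 0.13158$)
$q 11 B = \left(-17\right) 11 \cdot \frac{5}{38} = \left(-187\right) \frac{5}{38} = - \frac{935}{38}$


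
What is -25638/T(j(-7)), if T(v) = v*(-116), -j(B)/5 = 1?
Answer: -12819/290 ≈ -44.203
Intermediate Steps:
j(B) = -5 (j(B) = -5*1 = -5)
T(v) = -116*v
-25638/T(j(-7)) = -25638/((-116*(-5))) = -25638/580 = -25638*1/580 = -12819/290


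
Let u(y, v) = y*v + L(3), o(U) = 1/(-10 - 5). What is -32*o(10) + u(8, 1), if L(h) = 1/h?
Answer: 157/15 ≈ 10.467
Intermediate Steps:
o(U) = -1/15 (o(U) = 1/(-15) = -1/15)
u(y, v) = ⅓ + v*y (u(y, v) = y*v + 1/3 = v*y + ⅓ = ⅓ + v*y)
-32*o(10) + u(8, 1) = -32*(-1/15) + (⅓ + 1*8) = 32/15 + (⅓ + 8) = 32/15 + 25/3 = 157/15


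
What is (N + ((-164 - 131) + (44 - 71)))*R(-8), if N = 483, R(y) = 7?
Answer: 1127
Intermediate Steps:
(N + ((-164 - 131) + (44 - 71)))*R(-8) = (483 + ((-164 - 131) + (44 - 71)))*7 = (483 + (-295 - 27))*7 = (483 - 322)*7 = 161*7 = 1127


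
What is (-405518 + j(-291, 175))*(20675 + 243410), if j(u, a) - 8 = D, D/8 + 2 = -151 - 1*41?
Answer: -107498968270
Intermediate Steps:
D = -1552 (D = -16 + 8*(-151 - 1*41) = -16 + 8*(-151 - 41) = -16 + 8*(-192) = -16 - 1536 = -1552)
j(u, a) = -1544 (j(u, a) = 8 - 1552 = -1544)
(-405518 + j(-291, 175))*(20675 + 243410) = (-405518 - 1544)*(20675 + 243410) = -407062*264085 = -107498968270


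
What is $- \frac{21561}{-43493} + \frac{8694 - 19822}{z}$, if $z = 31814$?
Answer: $\frac{100975775}{691843151} \approx 0.14595$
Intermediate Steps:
$- \frac{21561}{-43493} + \frac{8694 - 19822}{z} = - \frac{21561}{-43493} + \frac{8694 - 19822}{31814} = \left(-21561\right) \left(- \frac{1}{43493}\right) - \frac{5564}{15907} = \frac{21561}{43493} - \frac{5564}{15907} = \frac{100975775}{691843151}$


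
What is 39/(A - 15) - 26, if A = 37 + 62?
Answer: -715/28 ≈ -25.536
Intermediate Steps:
A = 99
39/(A - 15) - 26 = 39/(99 - 15) - 26 = 39/84 - 26 = 39*(1/84) - 26 = 13/28 - 26 = -715/28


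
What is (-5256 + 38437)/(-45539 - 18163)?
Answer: -33181/63702 ≈ -0.52088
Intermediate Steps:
(-5256 + 38437)/(-45539 - 18163) = 33181/(-63702) = 33181*(-1/63702) = -33181/63702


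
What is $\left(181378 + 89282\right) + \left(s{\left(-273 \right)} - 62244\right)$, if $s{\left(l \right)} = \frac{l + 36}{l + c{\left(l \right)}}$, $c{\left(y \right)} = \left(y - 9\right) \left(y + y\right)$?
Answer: $\frac{10677776849}{51233} \approx 2.0842 \cdot 10^{5}$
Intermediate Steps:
$c{\left(y \right)} = 2 y \left(-9 + y\right)$ ($c{\left(y \right)} = \left(-9 + y\right) 2 y = 2 y \left(-9 + y\right)$)
$s{\left(l \right)} = \frac{36 + l}{l + 2 l \left(-9 + l\right)}$ ($s{\left(l \right)} = \frac{l + 36}{l + 2 l \left(-9 + l\right)} = \frac{36 + l}{l + 2 l \left(-9 + l\right)}$)
$\left(181378 + 89282\right) + \left(s{\left(-273 \right)} - 62244\right) = \left(181378 + 89282\right) - \left(62244 - \frac{36 - 273}{\left(-273\right) \left(-17 + 2 \left(-273\right)\right)}\right) = 270660 - \left(62244 + \frac{1}{273} \frac{1}{-17 - 546} \left(-237\right)\right) = 270660 - \left(62244 + \frac{1}{273} \frac{1}{-563} \left(-237\right)\right) = 270660 - \left(62244 - - \frac{79}{51233}\right) = 270660 - \frac{3188946931}{51233} = \frac{10677776849}{51233}$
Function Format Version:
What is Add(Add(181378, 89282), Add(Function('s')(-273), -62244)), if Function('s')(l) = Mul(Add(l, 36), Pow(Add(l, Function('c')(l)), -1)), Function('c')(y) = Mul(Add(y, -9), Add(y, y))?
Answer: Rational(10677776849, 51233) ≈ 2.0842e+5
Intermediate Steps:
Function('c')(y) = Mul(2, y, Add(-9, y)) (Function('c')(y) = Mul(Add(-9, y), Mul(2, y)) = Mul(2, y, Add(-9, y)))
Function('s')(l) = Mul(Pow(Add(l, Mul(2, l, Add(-9, l))), -1), Add(36, l)) (Function('s')(l) = Mul(Add(l, 36), Pow(Add(l, Mul(2, l, Add(-9, l))), -1)) = Mul(Add(36, l), Pow(Add(l, Mul(2, l, Add(-9, l))), -1)) = Mul(Pow(Add(l, Mul(2, l, Add(-9, l))), -1), Add(36, l)))
Add(Add(181378, 89282), Add(Function('s')(-273), -62244)) = Add(Add(181378, 89282), Add(Mul(Pow(-273, -1), Pow(Add(-17, Mul(2, -273)), -1), Add(36, -273)), -62244)) = Add(270660, Add(Mul(Rational(-1, 273), Pow(Add(-17, -546), -1), -237), -62244)) = Add(270660, Add(Mul(Rational(-1, 273), Pow(-563, -1), -237), -62244)) = Add(270660, Add(Mul(Rational(-1, 273), Rational(-1, 563), -237), -62244)) = Add(270660, Add(Rational(-79, 51233), -62244)) = Add(270660, Rational(-3188946931, 51233)) = Rational(10677776849, 51233)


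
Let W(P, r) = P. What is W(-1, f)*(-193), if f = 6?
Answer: 193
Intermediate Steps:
W(-1, f)*(-193) = -1*(-193) = 193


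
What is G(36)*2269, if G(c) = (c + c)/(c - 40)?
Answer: -40842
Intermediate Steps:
G(c) = 2*c/(-40 + c) (G(c) = (2*c)/(-40 + c) = 2*c/(-40 + c))
G(36)*2269 = (2*36/(-40 + 36))*2269 = (2*36/(-4))*2269 = (2*36*(-¼))*2269 = -18*2269 = -40842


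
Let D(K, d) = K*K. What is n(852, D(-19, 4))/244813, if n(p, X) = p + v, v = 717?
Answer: 1569/244813 ≈ 0.0064090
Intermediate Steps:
D(K, d) = K**2
n(p, X) = 717 + p (n(p, X) = p + 717 = 717 + p)
n(852, D(-19, 4))/244813 = (717 + 852)/244813 = 1569*(1/244813) = 1569/244813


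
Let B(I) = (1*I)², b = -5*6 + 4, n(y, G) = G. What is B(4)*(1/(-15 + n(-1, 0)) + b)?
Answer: -6256/15 ≈ -417.07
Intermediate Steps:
b = -26 (b = -30 + 4 = -26)
B(I) = I²
B(4)*(1/(-15 + n(-1, 0)) + b) = 4²*(1/(-15 + 0) - 26) = 16*(1/(-15) - 26) = 16*(-1/15 - 26) = 16*(-391/15) = -6256/15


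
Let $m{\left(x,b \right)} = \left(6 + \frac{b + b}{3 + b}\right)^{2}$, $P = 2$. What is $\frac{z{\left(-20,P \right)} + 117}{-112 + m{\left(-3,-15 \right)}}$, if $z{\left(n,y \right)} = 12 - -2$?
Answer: $- \frac{524}{159} \approx -3.2956$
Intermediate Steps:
$z{\left(n,y \right)} = 14$ ($z{\left(n,y \right)} = 12 + 2 = 14$)
$m{\left(x,b \right)} = \left(6 + \frac{2 b}{3 + b}\right)^{2}$
$\frac{z{\left(-20,P \right)} + 117}{-112 + m{\left(-3,-15 \right)}} = \frac{14 + 117}{-112 + \frac{4 \left(9 + 4 \left(-15\right)\right)^{2}}{\left(3 - 15\right)^{2}}} = \frac{131}{-112 + \frac{4 \left(9 - 60\right)^{2}}{144}} = \frac{131}{-112 + 4 \cdot \frac{1}{144} \left(-51\right)^{2}} = \frac{131}{-112 + 4 \cdot \frac{1}{144} \cdot 2601} = \frac{131}{-112 + \frac{289}{4}} = \frac{131}{- \frac{159}{4}} = 131 \left(- \frac{4}{159}\right) = - \frac{524}{159}$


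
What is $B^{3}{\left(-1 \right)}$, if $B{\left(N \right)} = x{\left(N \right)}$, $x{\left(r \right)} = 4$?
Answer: $64$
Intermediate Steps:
$B{\left(N \right)} = 4$
$B^{3}{\left(-1 \right)} = 4^{3} = 64$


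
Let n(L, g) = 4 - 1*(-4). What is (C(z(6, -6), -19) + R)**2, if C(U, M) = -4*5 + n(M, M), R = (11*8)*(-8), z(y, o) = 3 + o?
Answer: 512656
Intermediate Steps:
n(L, g) = 8 (n(L, g) = 4 + 4 = 8)
R = -704 (R = 88*(-8) = -704)
C(U, M) = -12 (C(U, M) = -4*5 + 8 = -20 + 8 = -12)
(C(z(6, -6), -19) + R)**2 = (-12 - 704)**2 = (-716)**2 = 512656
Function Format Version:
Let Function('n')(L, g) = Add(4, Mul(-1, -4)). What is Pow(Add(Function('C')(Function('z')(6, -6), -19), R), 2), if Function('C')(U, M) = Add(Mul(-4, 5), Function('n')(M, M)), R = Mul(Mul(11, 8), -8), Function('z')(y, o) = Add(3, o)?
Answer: 512656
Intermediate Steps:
Function('n')(L, g) = 8 (Function('n')(L, g) = Add(4, 4) = 8)
R = -704 (R = Mul(88, -8) = -704)
Function('C')(U, M) = -12 (Function('C')(U, M) = Add(Mul(-4, 5), 8) = Add(-20, 8) = -12)
Pow(Add(Function('C')(Function('z')(6, -6), -19), R), 2) = Pow(Add(-12, -704), 2) = Pow(-716, 2) = 512656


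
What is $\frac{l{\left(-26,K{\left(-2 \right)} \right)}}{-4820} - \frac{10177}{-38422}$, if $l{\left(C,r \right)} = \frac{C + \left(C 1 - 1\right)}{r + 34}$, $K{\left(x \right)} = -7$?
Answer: $\frac{663235573}{2500119540} \approx 0.26528$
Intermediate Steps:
$l{\left(C,r \right)} = \frac{-1 + 2 C}{34 + r}$ ($l{\left(C,r \right)} = \frac{C + \left(C - 1\right)}{34 + r} = \frac{C + \left(-1 + C\right)}{34 + r} = \frac{-1 + 2 C}{34 + r}$)
$\frac{l{\left(-26,K{\left(-2 \right)} \right)}}{-4820} - \frac{10177}{-38422} = \frac{\frac{1}{34 - 7} \left(-1 + 2 \left(-26\right)\right)}{-4820} - \frac{10177}{-38422} = \frac{-1 - 52}{27} \left(- \frac{1}{4820}\right) - - \frac{10177}{38422} = \frac{1}{27} \left(-53\right) \left(- \frac{1}{4820}\right) + \frac{10177}{38422} = \left(- \frac{53}{27}\right) \left(- \frac{1}{4820}\right) + \frac{10177}{38422} = \frac{53}{130140} + \frac{10177}{38422} = \frac{663235573}{2500119540}$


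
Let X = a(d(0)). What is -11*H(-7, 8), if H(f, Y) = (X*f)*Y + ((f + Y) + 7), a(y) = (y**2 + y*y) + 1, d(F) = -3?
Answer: 11616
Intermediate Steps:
a(y) = 1 + 2*y**2 (a(y) = (y**2 + y**2) + 1 = 2*y**2 + 1 = 1 + 2*y**2)
X = 19 (X = 1 + 2*(-3)**2 = 1 + 2*9 = 1 + 18 = 19)
H(f, Y) = 7 + Y + f + 19*Y*f (H(f, Y) = (19*f)*Y + ((f + Y) + 7) = 19*Y*f + ((Y + f) + 7) = 19*Y*f + (7 + Y + f) = 7 + Y + f + 19*Y*f)
-11*H(-7, 8) = -11*(7 + 8 - 7 + 19*8*(-7)) = -11*(7 + 8 - 7 - 1064) = -11*(-1056) = 11616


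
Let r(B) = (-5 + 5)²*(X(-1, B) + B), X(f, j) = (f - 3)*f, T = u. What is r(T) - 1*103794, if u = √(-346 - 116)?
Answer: -103794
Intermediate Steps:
u = I*√462 (u = √(-462) = I*√462 ≈ 21.494*I)
T = I*√462 ≈ 21.494*I
X(f, j) = f*(-3 + f) (X(f, j) = (-3 + f)*f = f*(-3 + f))
r(B) = 0 (r(B) = (-5 + 5)²*(-(-3 - 1) + B) = 0²*(-1*(-4) + B) = 0*(4 + B) = 0)
r(T) - 1*103794 = 0 - 1*103794 = 0 - 103794 = -103794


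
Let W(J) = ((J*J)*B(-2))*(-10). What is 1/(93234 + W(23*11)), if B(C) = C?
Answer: 1/1373414 ≈ 7.2811e-7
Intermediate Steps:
W(J) = 20*J² (W(J) = ((J*J)*(-2))*(-10) = (J²*(-2))*(-10) = -2*J²*(-10) = 20*J²)
1/(93234 + W(23*11)) = 1/(93234 + 20*(23*11)²) = 1/(93234 + 20*253²) = 1/(93234 + 20*64009) = 1/(93234 + 1280180) = 1/1373414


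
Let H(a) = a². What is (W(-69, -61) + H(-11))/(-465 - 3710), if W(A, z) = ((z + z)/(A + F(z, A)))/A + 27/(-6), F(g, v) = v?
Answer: -1109191/39754350 ≈ -0.027901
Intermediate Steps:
W(A, z) = -9/2 + z/A² (W(A, z) = ((z + z)/(A + A))/A + 27/(-6) = ((2*z)/((2*A)))/A + 27*(-⅙) = ((2*z)*(1/(2*A)))/A - 9/2 = (z/A)/A - 9/2 = z/A² - 9/2 = -9/2 + z/A²)
(W(-69, -61) + H(-11))/(-465 - 3710) = ((-9/2 - 61/(-69)²) + (-11)²)/(-465 - 3710) = ((-9/2 - 61*1/4761) + 121)/(-4175) = ((-9/2 - 61/4761) + 121)*(-1/4175) = (-42971/9522 + 121)*(-1/4175) = (1109191/9522)*(-1/4175) = -1109191/39754350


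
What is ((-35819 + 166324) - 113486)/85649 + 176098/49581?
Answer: 15926436641/4246563069 ≈ 3.7504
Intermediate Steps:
((-35819 + 166324) - 113486)/85649 + 176098/49581 = (130505 - 113486)*(1/85649) + 176098*(1/49581) = 17019*(1/85649) + 176098/49581 = 17019/85649 + 176098/49581 = 15926436641/4246563069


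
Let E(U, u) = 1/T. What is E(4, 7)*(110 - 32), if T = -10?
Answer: -39/5 ≈ -7.8000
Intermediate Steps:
E(U, u) = -⅒ (E(U, u) = 1/(-10) = -⅒)
E(4, 7)*(110 - 32) = -(110 - 32)/10 = -⅒*78 = -39/5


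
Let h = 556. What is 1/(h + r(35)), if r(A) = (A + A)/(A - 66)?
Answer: 31/17166 ≈ 0.0018059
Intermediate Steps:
r(A) = 2*A/(-66 + A) (r(A) = (2*A)/(-66 + A) = 2*A/(-66 + A))
1/(h + r(35)) = 1/(556 + 2*35/(-66 + 35)) = 1/(556 + 2*35/(-31)) = 1/(556 + 2*35*(-1/31)) = 1/(556 - 70/31) = 1/(17166/31) = 31/17166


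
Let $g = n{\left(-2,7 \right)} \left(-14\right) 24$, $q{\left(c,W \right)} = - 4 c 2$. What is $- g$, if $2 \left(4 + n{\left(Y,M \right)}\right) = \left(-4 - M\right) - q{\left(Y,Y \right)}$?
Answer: $-5880$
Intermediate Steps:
$q{\left(c,W \right)} = - 8 c$
$n{\left(Y,M \right)} = -6 + 4 Y - \frac{M}{2}$ ($n{\left(Y,M \right)} = -4 + \frac{\left(-4 - M\right) - - 8 Y}{2} = -4 + \frac{\left(-4 - M\right) + 8 Y}{2} = -4 + \frac{-4 - M + 8 Y}{2} = -4 - \left(2 + \frac{M}{2} - 4 Y\right) = -6 + 4 Y - \frac{M}{2}$)
$g = 5880$ ($g = \left(-6 + 4 \left(-2\right) - \frac{7}{2}\right) \left(-14\right) 24 = \left(-6 - 8 - \frac{7}{2}\right) \left(-14\right) 24 = \left(- \frac{35}{2}\right) \left(-14\right) 24 = 245 \cdot 24 = 5880$)
$- g = \left(-1\right) 5880 = -5880$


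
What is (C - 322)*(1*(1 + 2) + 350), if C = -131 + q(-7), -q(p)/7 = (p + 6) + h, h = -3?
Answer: -150025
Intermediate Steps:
q(p) = -21 - 7*p (q(p) = -7*((p + 6) - 3) = -7*((6 + p) - 3) = -7*(3 + p) = -21 - 7*p)
C = -103 (C = -131 + (-21 - 7*(-7)) = -131 + (-21 + 49) = -131 + 28 = -103)
(C - 322)*(1*(1 + 2) + 350) = (-103 - 322)*(1*(1 + 2) + 350) = -425*(1*3 + 350) = -425*(3 + 350) = -425*353 = -150025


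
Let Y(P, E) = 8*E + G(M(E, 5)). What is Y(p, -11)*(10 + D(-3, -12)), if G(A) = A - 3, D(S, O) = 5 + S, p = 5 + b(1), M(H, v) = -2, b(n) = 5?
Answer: -1116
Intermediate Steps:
p = 10 (p = 5 + 5 = 10)
G(A) = -3 + A
Y(P, E) = -5 + 8*E (Y(P, E) = 8*E + (-3 - 2) = 8*E - 5 = -5 + 8*E)
Y(p, -11)*(10 + D(-3, -12)) = (-5 + 8*(-11))*(10 + (5 - 3)) = (-5 - 88)*(10 + 2) = -93*12 = -1116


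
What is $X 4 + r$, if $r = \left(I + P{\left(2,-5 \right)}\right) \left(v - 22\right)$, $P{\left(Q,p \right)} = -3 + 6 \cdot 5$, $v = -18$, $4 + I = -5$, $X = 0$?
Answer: $-720$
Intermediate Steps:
$I = -9$ ($I = -4 - 5 = -9$)
$P{\left(Q,p \right)} = 27$ ($P{\left(Q,p \right)} = -3 + 30 = 27$)
$r = -720$ ($r = \left(-9 + 27\right) \left(-18 - 22\right) = 18 \left(-40\right) = -720$)
$X 4 + r = 0 \cdot 4 - 720 = 0 - 720 = -720$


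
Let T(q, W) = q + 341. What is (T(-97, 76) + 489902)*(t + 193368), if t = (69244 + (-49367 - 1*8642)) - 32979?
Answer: 84120817104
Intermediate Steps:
T(q, W) = 341 + q
t = -21744 (t = (69244 + (-49367 - 8642)) - 32979 = (69244 - 58009) - 32979 = 11235 - 32979 = -21744)
(T(-97, 76) + 489902)*(t + 193368) = ((341 - 97) + 489902)*(-21744 + 193368) = (244 + 489902)*171624 = 490146*171624 = 84120817104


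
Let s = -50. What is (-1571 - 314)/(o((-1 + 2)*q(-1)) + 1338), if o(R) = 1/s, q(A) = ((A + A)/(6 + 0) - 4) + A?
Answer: -94250/66899 ≈ -1.4088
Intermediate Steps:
q(A) = -4 + 4*A/3 (q(A) = ((2*A)/6 - 4) + A = ((2*A)*(1/6) - 4) + A = (A/3 - 4) + A = (-4 + A/3) + A = -4 + 4*A/3)
o(R) = -1/50 (o(R) = 1/(-50) = -1/50)
(-1571 - 314)/(o((-1 + 2)*q(-1)) + 1338) = (-1571 - 314)/(-1/50 + 1338) = -1885/66899/50 = -1885*50/66899 = -94250/66899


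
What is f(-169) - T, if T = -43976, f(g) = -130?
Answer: 43846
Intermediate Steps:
f(-169) - T = -130 - 1*(-43976) = -130 + 43976 = 43846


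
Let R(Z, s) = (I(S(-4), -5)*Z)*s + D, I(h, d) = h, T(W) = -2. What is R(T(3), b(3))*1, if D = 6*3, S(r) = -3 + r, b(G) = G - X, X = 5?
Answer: -10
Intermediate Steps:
b(G) = -5 + G (b(G) = G - 1*5 = G - 5 = -5 + G)
D = 18
R(Z, s) = 18 - 7*Z*s (R(Z, s) = ((-3 - 4)*Z)*s + 18 = (-7*Z)*s + 18 = -7*Z*s + 18 = 18 - 7*Z*s)
R(T(3), b(3))*1 = (18 - 7*(-2)*(-5 + 3))*1 = (18 - 7*(-2)*(-2))*1 = (18 - 28)*1 = -10*1 = -10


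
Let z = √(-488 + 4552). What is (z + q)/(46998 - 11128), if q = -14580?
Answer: -1458/3587 + 2*√254/17935 ≈ -0.40469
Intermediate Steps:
z = 4*√254 (z = √4064 = 4*√254 ≈ 63.750)
(z + q)/(46998 - 11128) = (4*√254 - 14580)/(46998 - 11128) = (-14580 + 4*√254)/35870 = (-14580 + 4*√254)*(1/35870) = -1458/3587 + 2*√254/17935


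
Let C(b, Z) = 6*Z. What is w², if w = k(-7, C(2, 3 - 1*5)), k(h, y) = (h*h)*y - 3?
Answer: 349281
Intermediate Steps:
k(h, y) = -3 + y*h² (k(h, y) = h²*y - 3 = y*h² - 3 = -3 + y*h²)
w = -591 (w = -3 + (6*(3 - 1*5))*(-7)² = -3 + (6*(3 - 5))*49 = -3 + (6*(-2))*49 = -3 - 12*49 = -3 - 588 = -591)
w² = (-591)² = 349281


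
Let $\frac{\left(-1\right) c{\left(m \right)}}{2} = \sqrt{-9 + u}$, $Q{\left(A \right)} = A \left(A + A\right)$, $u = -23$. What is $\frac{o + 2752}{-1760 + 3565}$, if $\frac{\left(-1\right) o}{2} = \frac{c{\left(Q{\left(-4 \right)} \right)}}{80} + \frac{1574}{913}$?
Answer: $\frac{2509428}{1647965} + \frac{i \sqrt{2}}{9025} \approx 1.5227 + 0.0001567 i$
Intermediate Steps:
$Q{\left(A \right)} = 2 A^{2}$ ($Q{\left(A \right)} = A 2 A = 2 A^{2}$)
$c{\left(m \right)} = - 8 i \sqrt{2}$ ($c{\left(m \right)} = - 2 \sqrt{-9 - 23} = - 2 \sqrt{-32} = - 2 \cdot 4 i \sqrt{2} = - 8 i \sqrt{2}$)
$o = - \frac{3148}{913} + \frac{i \sqrt{2}}{5}$ ($o = - 2 \left(\frac{\left(-8\right) i \sqrt{2}}{80} + \frac{1574}{913}\right) = - 2 \left(- 8 i \sqrt{2} \cdot \frac{1}{80} + 1574 \cdot \frac{1}{913}\right) = - 2 \left(- \frac{i \sqrt{2}}{10} + \frac{1574}{913}\right) = - 2 \left(\frac{1574}{913} - \frac{i \sqrt{2}}{10}\right) = - \frac{3148}{913} + \frac{i \sqrt{2}}{5} \approx -3.448 + 0.28284 i$)
$\frac{o + 2752}{-1760 + 3565} = \frac{\left(- \frac{3148}{913} + \frac{i \sqrt{2}}{5}\right) + 2752}{-1760 + 3565} = \frac{\frac{2509428}{913} + \frac{i \sqrt{2}}{5}}{1805} = \left(\frac{2509428}{913} + \frac{i \sqrt{2}}{5}\right) \frac{1}{1805} = \frac{2509428}{1647965} + \frac{i \sqrt{2}}{9025}$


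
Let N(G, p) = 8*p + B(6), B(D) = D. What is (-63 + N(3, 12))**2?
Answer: 1521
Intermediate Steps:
N(G, p) = 6 + 8*p (N(G, p) = 8*p + 6 = 6 + 8*p)
(-63 + N(3, 12))**2 = (-63 + (6 + 8*12))**2 = (-63 + (6 + 96))**2 = (-63 + 102)**2 = 39**2 = 1521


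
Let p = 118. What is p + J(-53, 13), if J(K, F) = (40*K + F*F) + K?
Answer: -1886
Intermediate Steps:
J(K, F) = F² + 41*K (J(K, F) = (40*K + F²) + K = (F² + 40*K) + K = F² + 41*K)
p + J(-53, 13) = 118 + (13² + 41*(-53)) = 118 + (169 - 2173) = 118 - 2004 = -1886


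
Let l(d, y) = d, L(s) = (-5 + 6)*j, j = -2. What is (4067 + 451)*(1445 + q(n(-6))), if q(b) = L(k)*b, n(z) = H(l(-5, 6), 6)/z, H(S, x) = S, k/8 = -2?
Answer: 6520980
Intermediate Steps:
k = -16 (k = 8*(-2) = -16)
L(s) = -2 (L(s) = (-5 + 6)*(-2) = 1*(-2) = -2)
n(z) = -5/z
q(b) = -2*b
(4067 + 451)*(1445 + q(n(-6))) = (4067 + 451)*(1445 - (-10)/(-6)) = 4518*(1445 - (-10)*(-1)/6) = 4518*(1445 - 2*⅚) = 4518*(1445 - 5/3) = 4518*(4330/3) = 6520980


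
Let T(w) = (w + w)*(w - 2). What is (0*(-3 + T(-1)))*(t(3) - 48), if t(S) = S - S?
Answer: 0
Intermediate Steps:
T(w) = 2*w*(-2 + w) (T(w) = (2*w)*(-2 + w) = 2*w*(-2 + w))
t(S) = 0
(0*(-3 + T(-1)))*(t(3) - 48) = (0*(-3 + 2*(-1)*(-2 - 1)))*(0 - 48) = (0*(-3 + 2*(-1)*(-3)))*(-48) = (0*(-3 + 6))*(-48) = (0*3)*(-48) = 0*(-48) = 0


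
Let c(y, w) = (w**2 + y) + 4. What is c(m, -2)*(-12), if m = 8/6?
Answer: -112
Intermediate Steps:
m = 4/3 (m = 8*(1/6) = 4/3 ≈ 1.3333)
c(y, w) = 4 + y + w**2 (c(y, w) = (y + w**2) + 4 = 4 + y + w**2)
c(m, -2)*(-12) = (4 + 4/3 + (-2)**2)*(-12) = (4 + 4/3 + 4)*(-12) = (28/3)*(-12) = -112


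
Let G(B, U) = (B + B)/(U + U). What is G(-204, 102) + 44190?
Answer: 44188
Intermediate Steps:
G(B, U) = B/U (G(B, U) = (2*B)/((2*U)) = (2*B)*(1/(2*U)) = B/U)
G(-204, 102) + 44190 = -204/102 + 44190 = -204*1/102 + 44190 = -2 + 44190 = 44188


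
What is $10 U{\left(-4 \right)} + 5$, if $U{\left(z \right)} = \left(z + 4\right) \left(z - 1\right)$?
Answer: $5$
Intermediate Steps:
$U{\left(z \right)} = \left(-1 + z\right) \left(4 + z\right)$ ($U{\left(z \right)} = \left(4 + z\right) \left(-1 + z\right) = \left(-1 + z\right) \left(4 + z\right)$)
$10 U{\left(-4 \right)} + 5 = 10 \left(-4 + \left(-4\right)^{2} + 3 \left(-4\right)\right) + 5 = 10 \left(-4 + 16 - 12\right) + 5 = 10 \cdot 0 + 5 = 0 + 5 = 5$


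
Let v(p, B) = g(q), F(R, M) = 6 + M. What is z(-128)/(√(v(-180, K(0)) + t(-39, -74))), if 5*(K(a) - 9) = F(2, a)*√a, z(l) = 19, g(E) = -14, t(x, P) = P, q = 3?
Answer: -19*I*√22/44 ≈ -2.0254*I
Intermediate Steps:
K(a) = 9 + √a*(6 + a)/5 (K(a) = 9 + ((6 + a)*√a)/5 = 9 + (√a*(6 + a))/5 = 9 + √a*(6 + a)/5)
v(p, B) = -14
z(-128)/(√(v(-180, K(0)) + t(-39, -74))) = 19/(√(-14 - 74)) = 19/(√(-88)) = 19/((2*I*√22)) = 19*(-I*√22/44) = -19*I*√22/44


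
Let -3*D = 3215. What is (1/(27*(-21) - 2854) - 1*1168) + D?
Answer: -22985702/10263 ≈ -2239.7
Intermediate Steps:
D = -3215/3 (D = -⅓*3215 = -3215/3 ≈ -1071.7)
(1/(27*(-21) - 2854) - 1*1168) + D = (1/(27*(-21) - 2854) - 1*1168) - 3215/3 = (1/(-567 - 2854) - 1168) - 3215/3 = (1/(-3421) - 1168) - 3215/3 = (-1/3421 - 1168) - 3215/3 = -3995729/3421 - 3215/3 = -22985702/10263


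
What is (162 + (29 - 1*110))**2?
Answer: 6561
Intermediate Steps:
(162 + (29 - 1*110))**2 = (162 + (29 - 110))**2 = (162 - 81)**2 = 81**2 = 6561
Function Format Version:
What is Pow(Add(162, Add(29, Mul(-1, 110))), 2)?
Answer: 6561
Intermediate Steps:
Pow(Add(162, Add(29, Mul(-1, 110))), 2) = Pow(Add(162, Add(29, -110)), 2) = Pow(Add(162, -81), 2) = Pow(81, 2) = 6561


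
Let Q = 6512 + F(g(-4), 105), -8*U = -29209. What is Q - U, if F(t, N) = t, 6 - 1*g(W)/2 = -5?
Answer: 23063/8 ≈ 2882.9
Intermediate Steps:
U = 29209/8 (U = -1/8*(-29209) = 29209/8 ≈ 3651.1)
g(W) = 22 (g(W) = 12 - 2*(-5) = 12 + 10 = 22)
Q = 6534 (Q = 6512 + 22 = 6534)
Q - U = 6534 - 1*29209/8 = 6534 - 29209/8 = 23063/8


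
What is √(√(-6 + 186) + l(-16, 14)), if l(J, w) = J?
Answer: √(-16 + 6*√5) ≈ 1.6074*I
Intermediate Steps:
√(√(-6 + 186) + l(-16, 14)) = √(√(-6 + 186) - 16) = √(√180 - 16) = √(6*√5 - 16) = √(-16 + 6*√5)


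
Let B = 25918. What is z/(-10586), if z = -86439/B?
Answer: 86439/274367948 ≈ 0.00031505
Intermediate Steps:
z = -86439/25918 ≈ -3.3351
z/(-10586) = -86439/25918/(-10586) = -86439/25918*(-1/10586) = 86439/274367948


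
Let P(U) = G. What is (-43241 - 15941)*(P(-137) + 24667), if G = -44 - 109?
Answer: -1450787548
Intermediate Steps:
G = -153
P(U) = -153
(-43241 - 15941)*(P(-137) + 24667) = (-43241 - 15941)*(-153 + 24667) = -59182*24514 = -1450787548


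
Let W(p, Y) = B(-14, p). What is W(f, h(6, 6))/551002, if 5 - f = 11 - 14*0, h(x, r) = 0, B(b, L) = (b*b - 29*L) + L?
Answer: 182/275501 ≈ 0.00066062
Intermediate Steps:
B(b, L) = b**2 - 28*L (B(b, L) = (b**2 - 29*L) + L = b**2 - 28*L)
f = -6 (f = 5 - (11 - 14*0) = 5 - (11 + 0) = 5 - 1*11 = 5 - 11 = -6)
W(p, Y) = 196 - 28*p (W(p, Y) = (-14)**2 - 28*p = 196 - 28*p)
W(f, h(6, 6))/551002 = (196 - 28*(-6))/551002 = (196 + 168)*(1/551002) = 364*(1/551002) = 182/275501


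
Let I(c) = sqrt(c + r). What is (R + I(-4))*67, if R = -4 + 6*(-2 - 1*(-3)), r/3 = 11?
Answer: 134 + 67*sqrt(29) ≈ 494.81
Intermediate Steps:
r = 33 (r = 3*11 = 33)
I(c) = sqrt(33 + c) (I(c) = sqrt(c + 33) = sqrt(33 + c))
R = 2 (R = -4 + 6*(-2 + 3) = -4 + 6*1 = -4 + 6 = 2)
(R + I(-4))*67 = (2 + sqrt(33 - 4))*67 = (2 + sqrt(29))*67 = 134 + 67*sqrt(29)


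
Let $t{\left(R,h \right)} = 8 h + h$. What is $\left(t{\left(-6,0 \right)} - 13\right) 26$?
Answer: $-338$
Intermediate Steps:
$t{\left(R,h \right)} = 9 h$
$\left(t{\left(-6,0 \right)} - 13\right) 26 = \left(9 \cdot 0 - 13\right) 26 = \left(0 - 13\right) 26 = \left(-13\right) 26 = -338$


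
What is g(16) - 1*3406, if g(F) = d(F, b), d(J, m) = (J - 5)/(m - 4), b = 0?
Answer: -13635/4 ≈ -3408.8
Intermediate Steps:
d(J, m) = (-5 + J)/(-4 + m)
g(F) = 5/4 - F/4 (g(F) = (-5 + F)/(-4 + 0) = (-5 + F)/(-4) = -(-5 + F)/4 = 5/4 - F/4)
g(16) - 1*3406 = (5/4 - ¼*16) - 1*3406 = (5/4 - 4) - 3406 = -11/4 - 3406 = -13635/4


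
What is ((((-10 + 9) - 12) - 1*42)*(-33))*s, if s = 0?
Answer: 0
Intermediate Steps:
((((-10 + 9) - 12) - 1*42)*(-33))*s = ((((-10 + 9) - 12) - 1*42)*(-33))*0 = (((-1 - 12) - 42)*(-33))*0 = ((-13 - 42)*(-33))*0 = -55*(-33)*0 = 1815*0 = 0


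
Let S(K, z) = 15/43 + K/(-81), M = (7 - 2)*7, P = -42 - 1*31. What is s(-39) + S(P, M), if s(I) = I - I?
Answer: 4354/3483 ≈ 1.2501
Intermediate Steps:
P = -73 (P = -42 - 31 = -73)
M = 35 (M = 5*7 = 35)
S(K, z) = 15/43 - K/81 (S(K, z) = 15*(1/43) + K*(-1/81) = 15/43 - K/81)
s(I) = 0
s(-39) + S(P, M) = 0 + (15/43 - 1/81*(-73)) = 0 + (15/43 + 73/81) = 0 + 4354/3483 = 4354/3483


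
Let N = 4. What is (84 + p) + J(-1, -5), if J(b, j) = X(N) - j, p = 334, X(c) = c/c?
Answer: 424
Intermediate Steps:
X(c) = 1
J(b, j) = 1 - j
(84 + p) + J(-1, -5) = (84 + 334) + (1 - 1*(-5)) = 418 + (1 + 5) = 418 + 6 = 424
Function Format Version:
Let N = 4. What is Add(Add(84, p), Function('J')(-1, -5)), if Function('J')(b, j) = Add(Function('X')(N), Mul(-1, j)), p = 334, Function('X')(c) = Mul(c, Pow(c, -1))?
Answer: 424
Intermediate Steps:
Function('X')(c) = 1
Function('J')(b, j) = Add(1, Mul(-1, j))
Add(Add(84, p), Function('J')(-1, -5)) = Add(Add(84, 334), Add(1, Mul(-1, -5))) = Add(418, Add(1, 5)) = Add(418, 6) = 424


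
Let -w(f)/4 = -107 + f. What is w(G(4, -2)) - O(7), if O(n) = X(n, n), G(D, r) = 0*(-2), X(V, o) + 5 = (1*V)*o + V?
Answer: 377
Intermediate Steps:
X(V, o) = -5 + V + V*o (X(V, o) = -5 + ((1*V)*o + V) = -5 + (V*o + V) = -5 + (V + V*o) = -5 + V + V*o)
G(D, r) = 0
O(n) = -5 + n + n² (O(n) = -5 + n + n*n = -5 + n + n²)
w(f) = 428 - 4*f (w(f) = -4*(-107 + f) = 428 - 4*f)
w(G(4, -2)) - O(7) = (428 - 4*0) - (-5 + 7 + 7²) = (428 + 0) - (-5 + 7 + 49) = 428 - 1*51 = 428 - 51 = 377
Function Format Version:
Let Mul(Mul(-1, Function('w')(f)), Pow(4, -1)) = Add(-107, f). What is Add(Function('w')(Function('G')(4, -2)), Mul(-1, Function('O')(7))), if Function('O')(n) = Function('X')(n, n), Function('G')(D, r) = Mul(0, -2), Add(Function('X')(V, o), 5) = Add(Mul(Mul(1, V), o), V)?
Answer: 377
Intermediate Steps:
Function('X')(V, o) = Add(-5, V, Mul(V, o)) (Function('X')(V, o) = Add(-5, Add(Mul(Mul(1, V), o), V)) = Add(-5, Add(Mul(V, o), V)) = Add(-5, Add(V, Mul(V, o))) = Add(-5, V, Mul(V, o)))
Function('G')(D, r) = 0
Function('O')(n) = Add(-5, n, Pow(n, 2)) (Function('O')(n) = Add(-5, n, Mul(n, n)) = Add(-5, n, Pow(n, 2)))
Function('w')(f) = Add(428, Mul(-4, f)) (Function('w')(f) = Mul(-4, Add(-107, f)) = Add(428, Mul(-4, f)))
Add(Function('w')(Function('G')(4, -2)), Mul(-1, Function('O')(7))) = Add(Add(428, Mul(-4, 0)), Mul(-1, Add(-5, 7, Pow(7, 2)))) = Add(Add(428, 0), Mul(-1, Add(-5, 7, 49))) = Add(428, Mul(-1, 51)) = Add(428, -51) = 377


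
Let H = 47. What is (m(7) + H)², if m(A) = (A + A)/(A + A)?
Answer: 2304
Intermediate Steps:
m(A) = 1 (m(A) = (2*A)/((2*A)) = (2*A)*(1/(2*A)) = 1)
(m(7) + H)² = (1 + 47)² = 48² = 2304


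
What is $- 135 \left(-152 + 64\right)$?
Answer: $11880$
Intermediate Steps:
$- 135 \left(-152 + 64\right) = \left(-135\right) \left(-88\right) = 11880$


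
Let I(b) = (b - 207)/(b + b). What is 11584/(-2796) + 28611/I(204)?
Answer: -2719879000/699 ≈ -3.8911e+6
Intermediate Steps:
I(b) = (-207 + b)/(2*b) (I(b) = (-207 + b)/((2*b)) = (-207 + b)*(1/(2*b)) = (-207 + b)/(2*b))
11584/(-2796) + 28611/I(204) = 11584/(-2796) + 28611/(((½)*(-207 + 204)/204)) = 11584*(-1/2796) + 28611/(((½)*(1/204)*(-3))) = -2896/699 + 28611/(-1/136) = -2896/699 + 28611*(-136) = -2896/699 - 3891096 = -2719879000/699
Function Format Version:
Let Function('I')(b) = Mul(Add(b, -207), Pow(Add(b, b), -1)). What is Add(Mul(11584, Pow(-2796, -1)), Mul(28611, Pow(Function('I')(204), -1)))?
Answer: Rational(-2719879000, 699) ≈ -3.8911e+6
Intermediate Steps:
Function('I')(b) = Mul(Rational(1, 2), Pow(b, -1), Add(-207, b)) (Function('I')(b) = Mul(Add(-207, b), Pow(Mul(2, b), -1)) = Mul(Add(-207, b), Mul(Rational(1, 2), Pow(b, -1))) = Mul(Rational(1, 2), Pow(b, -1), Add(-207, b)))
Add(Mul(11584, Pow(-2796, -1)), Mul(28611, Pow(Function('I')(204), -1))) = Add(Mul(11584, Pow(-2796, -1)), Mul(28611, Pow(Mul(Rational(1, 2), Pow(204, -1), Add(-207, 204)), -1))) = Add(Mul(11584, Rational(-1, 2796)), Mul(28611, Pow(Mul(Rational(1, 2), Rational(1, 204), -3), -1))) = Add(Rational(-2896, 699), Mul(28611, Pow(Rational(-1, 136), -1))) = Add(Rational(-2896, 699), Mul(28611, -136)) = Add(Rational(-2896, 699), -3891096) = Rational(-2719879000, 699)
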